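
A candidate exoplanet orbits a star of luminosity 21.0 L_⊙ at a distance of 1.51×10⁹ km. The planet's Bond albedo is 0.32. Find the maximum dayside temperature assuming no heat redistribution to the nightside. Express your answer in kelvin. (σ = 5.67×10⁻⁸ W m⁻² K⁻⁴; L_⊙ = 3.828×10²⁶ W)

T_ss ≈ 241 K

d = 1.51×10⁹ km = 1.51×10¹² m.
L = 21.0 × 3.828×10²⁶ = 8.04×10²⁷ W.
Flux: S = L/(4πd²) = 8.04×10²⁷/(4π×(1.51×10¹²)²) = 281 W m⁻².
With no redistribution each surface element balances locally: S(1−A) = σT⁴.
T = [281 × 0.68 / 5.67×10⁻⁸]^(1/4) = (3.36×10⁹)^(1/4) = 241 K.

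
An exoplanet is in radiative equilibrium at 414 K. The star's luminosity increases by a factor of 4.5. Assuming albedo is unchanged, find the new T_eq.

T_eq ≈ 603 K

T_eq ∝ L^(1/4) · d^(−1/2).
T′ = 414 × 4.5^(1/4) = 603 K.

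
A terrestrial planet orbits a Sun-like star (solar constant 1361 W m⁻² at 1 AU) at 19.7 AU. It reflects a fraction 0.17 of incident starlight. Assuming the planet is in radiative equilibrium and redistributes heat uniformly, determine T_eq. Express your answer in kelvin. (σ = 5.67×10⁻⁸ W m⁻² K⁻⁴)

T_eq ≈ 59.9 K

Flux at 19.7 AU: S = 1361/19.7² = 3.51 W m⁻².
Energy balance: absorbed = emitted ⇒ πR²·S(1−A) = 4πR²·σT_eq⁴, so T_eq⁴ = S(1−A)/(4σ).
T_eq = [3.51 × 0.83 / (4 × 5.67×10⁻⁸)]^(1/4) = (1.28×10⁷)^(1/4) = 59.9 K.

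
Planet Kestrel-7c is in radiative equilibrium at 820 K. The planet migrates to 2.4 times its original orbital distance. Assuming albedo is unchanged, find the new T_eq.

T_eq ∝ L^(1/4) · d^(−1/2).
T′ = 820 / 2.4^(1/2) = 529 K.

T_eq ≈ 529 K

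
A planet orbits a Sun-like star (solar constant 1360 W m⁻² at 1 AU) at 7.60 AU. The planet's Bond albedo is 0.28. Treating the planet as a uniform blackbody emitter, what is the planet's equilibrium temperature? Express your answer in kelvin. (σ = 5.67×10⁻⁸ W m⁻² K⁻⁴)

Flux at 7.60 AU: S = 1360/7.60² = 23.5 W m⁻².
Energy balance: absorbed = emitted ⇒ πR²·S(1−A) = 4πR²·σT_eq⁴, so T_eq⁴ = S(1−A)/(4σ).
T_eq = [23.5 × 0.72 / (4 × 5.67×10⁻⁸)]^(1/4) = (7.47×10⁷)^(1/4) = 93.0 K.

T_eq ≈ 93.0 K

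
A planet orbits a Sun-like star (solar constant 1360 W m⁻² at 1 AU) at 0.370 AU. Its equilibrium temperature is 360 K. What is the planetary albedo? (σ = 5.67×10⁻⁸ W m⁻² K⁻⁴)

A ≈ 0.62

Flux at 0.370 AU: S = 1360/0.370² = 9930 W m⁻².
From T_eq⁴ = S(1−A)/(4σ): 1−A = 4σT_eq⁴/S.
1−A = 4 × 5.67×10⁻⁸ × (360)⁴ / 9930 = 0.383.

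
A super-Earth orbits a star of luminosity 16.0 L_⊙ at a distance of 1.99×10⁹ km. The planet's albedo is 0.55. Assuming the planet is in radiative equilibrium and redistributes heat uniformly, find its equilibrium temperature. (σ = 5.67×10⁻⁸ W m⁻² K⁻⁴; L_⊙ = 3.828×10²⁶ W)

T_eq ≈ 125 K

d = 1.99×10⁹ km = 1.99×10¹² m.
L = 16.0 × 3.828×10²⁶ = 6.12×10²⁷ W.
Flux: S = L/(4πd²) = 6.12×10²⁷/(4π×(1.99×10¹²)²) = 123 W m⁻².
Energy balance: absorbed = emitted ⇒ πR²·S(1−A) = 4πR²·σT_eq⁴, so T_eq⁴ = S(1−A)/(4σ).
T_eq = [123 × 0.45 / (4 × 5.67×10⁻⁸)]^(1/4) = (2.44×10⁸)^(1/4) = 125 K.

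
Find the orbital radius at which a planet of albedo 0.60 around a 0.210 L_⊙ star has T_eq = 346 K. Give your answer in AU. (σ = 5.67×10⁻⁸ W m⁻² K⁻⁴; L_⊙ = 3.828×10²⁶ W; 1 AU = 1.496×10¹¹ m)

d ≈ 0.188 AU

L = 0.210 × 3.828×10²⁶ = 8.04×10²⁵ W.
From T_eq⁴ = L(1−A)/(16πσd²): d = √[L(1−A)/(16πσT_eq⁴)].
d = √[8.04×10²⁵ × 0.40 / (16π × 5.67×10⁻⁸ × (346)⁴)] = 2.81×10¹⁰ m = 0.188 AU.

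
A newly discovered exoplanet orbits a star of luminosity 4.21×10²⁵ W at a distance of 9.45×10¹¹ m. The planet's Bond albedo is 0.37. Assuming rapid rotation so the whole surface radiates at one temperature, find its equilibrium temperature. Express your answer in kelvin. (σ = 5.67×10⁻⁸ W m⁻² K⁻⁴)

Flux: S = L/(4πd²) = 4.21×10²⁵/(4π×(9.45×10¹¹)²) = 3.75 W m⁻².
Energy balance: absorbed = emitted ⇒ πR²·S(1−A) = 4πR²·σT_eq⁴, so T_eq⁴ = S(1−A)/(4σ).
T_eq = [3.75 × 0.63 / (4 × 5.67×10⁻⁸)]^(1/4) = (1.04×10⁷)^(1/4) = 56.8 K.

T_eq ≈ 56.8 K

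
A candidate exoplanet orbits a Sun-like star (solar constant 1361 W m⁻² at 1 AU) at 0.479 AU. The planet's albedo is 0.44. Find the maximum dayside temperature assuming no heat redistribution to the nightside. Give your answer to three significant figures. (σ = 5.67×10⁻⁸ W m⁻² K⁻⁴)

Flux at 0.479 AU: S = 1361/0.479² = 5930 W m⁻².
With no redistribution each surface element balances locally: S(1−A) = σT⁴.
T = [5930 × 0.56 / 5.67×10⁻⁸]^(1/4) = (5.86×10¹⁰)^(1/4) = 492 K.

T_ss ≈ 492 K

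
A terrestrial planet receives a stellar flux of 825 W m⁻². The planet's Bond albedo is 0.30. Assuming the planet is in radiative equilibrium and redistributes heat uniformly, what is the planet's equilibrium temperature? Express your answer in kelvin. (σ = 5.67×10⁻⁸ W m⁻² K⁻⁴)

T_eq ≈ 225 K

Energy balance: absorbed = emitted ⇒ πR²·S(1−A) = 4πR²·σT_eq⁴, so T_eq⁴ = S(1−A)/(4σ).
T_eq = [825 × 0.70 / (4 × 5.67×10⁻⁸)]^(1/4) = (2.55×10⁹)^(1/4) = 225 K.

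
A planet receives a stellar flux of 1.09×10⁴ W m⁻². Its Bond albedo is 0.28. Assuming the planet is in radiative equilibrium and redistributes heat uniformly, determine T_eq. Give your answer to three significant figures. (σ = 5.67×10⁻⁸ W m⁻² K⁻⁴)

T_eq ≈ 431 K

Energy balance: absorbed = emitted ⇒ πR²·S(1−A) = 4πR²·σT_eq⁴, so T_eq⁴ = S(1−A)/(4σ).
T_eq = [1.09×10⁴ × 0.72 / (4 × 5.67×10⁻⁸)]^(1/4) = (3.46×10¹⁰)^(1/4) = 431 K.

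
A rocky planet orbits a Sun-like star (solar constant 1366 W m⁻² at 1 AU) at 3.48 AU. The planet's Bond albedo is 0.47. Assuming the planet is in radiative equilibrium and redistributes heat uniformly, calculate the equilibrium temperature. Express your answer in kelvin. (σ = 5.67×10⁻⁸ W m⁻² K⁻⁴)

T_eq ≈ 127 K

Flux at 3.48 AU: S = 1366/3.48² = 113 W m⁻².
Energy balance: absorbed = emitted ⇒ πR²·S(1−A) = 4πR²·σT_eq⁴, so T_eq⁴ = S(1−A)/(4σ).
T_eq = [113 × 0.53 / (4 × 5.67×10⁻⁸)]^(1/4) = (2.64×10⁸)^(1/4) = 127 K.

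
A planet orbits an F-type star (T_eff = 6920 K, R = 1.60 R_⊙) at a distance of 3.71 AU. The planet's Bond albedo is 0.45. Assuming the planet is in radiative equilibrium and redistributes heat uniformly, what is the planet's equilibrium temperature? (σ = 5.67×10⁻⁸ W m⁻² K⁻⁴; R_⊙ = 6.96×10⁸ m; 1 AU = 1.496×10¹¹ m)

R_⋆ = 1.60 × 6.96×10⁸ = 1.11×10⁹ m.
d = 3.71 AU = 5.55×10¹¹ m.
L = 4πR_⋆²σT_⋆⁴ = 4π(1.11×10⁹)² × 5.67×10⁻⁸ × (6920)⁴ = 2.03×10²⁷ W.
S = L/(4πd²) = 523 W m⁻².
Energy balance: absorbed = emitted ⇒ πR²·S(1−A) = 4πR²·σT_eq⁴, so T_eq⁴ = S(1−A)/(4σ).
T_eq = [523 × 0.55 / (4 × 5.67×10⁻⁸)]^(1/4) = (1.27×10⁹)^(1/4) = 189 K.

T_eq ≈ 189 K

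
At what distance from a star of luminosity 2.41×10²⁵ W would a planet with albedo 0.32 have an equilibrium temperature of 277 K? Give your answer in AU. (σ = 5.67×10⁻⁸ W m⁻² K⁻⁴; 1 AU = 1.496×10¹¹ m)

From T_eq⁴ = L(1−A)/(16πσd²): d = √[L(1−A)/(16πσT_eq⁴)].
d = √[2.41×10²⁵ × 0.68 / (16π × 5.67×10⁻⁸ × (277)⁴)] = 3.13×10¹⁰ m = 0.209 AU.

d ≈ 0.209 AU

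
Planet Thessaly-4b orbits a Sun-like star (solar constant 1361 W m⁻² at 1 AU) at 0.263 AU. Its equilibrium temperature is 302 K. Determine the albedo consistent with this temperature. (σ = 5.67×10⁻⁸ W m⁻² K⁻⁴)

A ≈ 0.90

Flux at 0.263 AU: S = 1361/0.263² = 1.97×10⁴ W m⁻².
From T_eq⁴ = S(1−A)/(4σ): 1−A = 4σT_eq⁴/S.
1−A = 4 × 5.67×10⁻⁸ × (302)⁴ / 1.97×10⁴ = 0.096.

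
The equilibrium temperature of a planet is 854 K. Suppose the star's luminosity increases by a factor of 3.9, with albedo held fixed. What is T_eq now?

T_eq ∝ L^(1/4) · d^(−1/2).
T′ = 854 × 3.9^(1/4) = 1200 K.

T_eq ≈ 1200 K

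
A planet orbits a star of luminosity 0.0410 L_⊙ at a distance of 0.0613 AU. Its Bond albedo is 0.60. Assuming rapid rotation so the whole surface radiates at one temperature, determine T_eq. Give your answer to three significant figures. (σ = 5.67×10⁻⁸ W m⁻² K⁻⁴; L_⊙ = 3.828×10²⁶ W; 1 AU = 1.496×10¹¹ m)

d = 0.0613 AU = 9.17×10⁹ m.
L = 0.0410 × 3.828×10²⁶ = 1.57×10²⁵ W.
Flux: S = L/(4πd²) = 1.57×10²⁵/(4π×(9.17×10⁹)²) = 1.49×10⁴ W m⁻².
Energy balance: absorbed = emitted ⇒ πR²·S(1−A) = 4πR²·σT_eq⁴, so T_eq⁴ = S(1−A)/(4σ).
T_eq = [1.49×10⁴ × 0.40 / (4 × 5.67×10⁻⁸)]^(1/4) = (2.62×10¹⁰)^(1/4) = 402 K.

T_eq ≈ 402 K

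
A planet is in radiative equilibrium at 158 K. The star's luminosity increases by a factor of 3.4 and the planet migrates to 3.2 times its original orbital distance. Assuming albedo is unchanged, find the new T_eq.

T_eq ≈ 120 K

T_eq ∝ L^(1/4) · d^(−1/2).
T′ = 158 × 3.4^(1/4) / 3.2^(1/2) = 120 K.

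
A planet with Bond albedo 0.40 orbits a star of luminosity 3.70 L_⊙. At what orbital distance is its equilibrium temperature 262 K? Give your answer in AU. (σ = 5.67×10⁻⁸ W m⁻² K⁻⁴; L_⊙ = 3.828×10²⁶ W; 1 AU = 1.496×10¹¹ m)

d ≈ 1.68 AU

L = 3.70 × 3.828×10²⁶ = 1.42×10²⁷ W.
From T_eq⁴ = L(1−A)/(16πσd²): d = √[L(1−A)/(16πσT_eq⁴)].
d = √[1.42×10²⁷ × 0.60 / (16π × 5.67×10⁻⁸ × (262)⁴)] = 2.52×10¹¹ m = 1.68 AU.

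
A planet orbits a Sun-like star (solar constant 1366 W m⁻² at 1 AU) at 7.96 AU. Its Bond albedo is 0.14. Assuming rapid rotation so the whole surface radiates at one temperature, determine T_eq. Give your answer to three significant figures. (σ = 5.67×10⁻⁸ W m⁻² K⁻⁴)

Flux at 7.96 AU: S = 1366/7.96² = 21.6 W m⁻².
Energy balance: absorbed = emitted ⇒ πR²·S(1−A) = 4πR²·σT_eq⁴, so T_eq⁴ = S(1−A)/(4σ).
T_eq = [21.6 × 0.86 / (4 × 5.67×10⁻⁸)]^(1/4) = (8.17×10⁷)^(1/4) = 95.1 K.

T_eq ≈ 95.1 K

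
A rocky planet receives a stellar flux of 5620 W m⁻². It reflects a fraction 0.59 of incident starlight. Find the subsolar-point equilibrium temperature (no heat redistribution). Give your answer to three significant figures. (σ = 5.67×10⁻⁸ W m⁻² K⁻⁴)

At the subsolar point the surface absorbs S(1−A) and emits σT⁴ per unit area — no factor of 4, since only the local patch is in balance.
T = [5620 × 0.41 / 5.67×10⁻⁸]^(1/4) = (4.06×10¹⁰)^(1/4) = 449 K.

T_ss ≈ 449 K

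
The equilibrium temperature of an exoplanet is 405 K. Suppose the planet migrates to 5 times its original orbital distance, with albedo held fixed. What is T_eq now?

T_eq ≈ 181 K

T_eq ∝ L^(1/4) · d^(−1/2).
T′ = 405 / 5^(1/2) = 181 K.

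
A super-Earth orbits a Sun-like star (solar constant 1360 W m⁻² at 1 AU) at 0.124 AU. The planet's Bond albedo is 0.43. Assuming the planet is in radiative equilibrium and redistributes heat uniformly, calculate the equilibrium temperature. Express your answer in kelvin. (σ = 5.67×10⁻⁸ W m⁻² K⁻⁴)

Flux at 0.124 AU: S = 1360/0.124² = 8.84×10⁴ W m⁻².
Energy balance: absorbed = emitted ⇒ πR²·S(1−A) = 4πR²·σT_eq⁴, so T_eq⁴ = S(1−A)/(4σ).
T_eq = [8.84×10⁴ × 0.57 / (4 × 5.67×10⁻⁸)]^(1/4) = (2.22×10¹¹)^(1/4) = 687 K.

T_eq ≈ 687 K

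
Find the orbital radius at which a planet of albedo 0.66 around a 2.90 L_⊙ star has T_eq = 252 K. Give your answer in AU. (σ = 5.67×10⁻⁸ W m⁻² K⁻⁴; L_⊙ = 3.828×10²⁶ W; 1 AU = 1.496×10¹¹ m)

L = 2.90 × 3.828×10²⁶ = 1.11×10²⁷ W.
From T_eq⁴ = L(1−A)/(16πσd²): d = √[L(1−A)/(16πσT_eq⁴)].
d = √[1.11×10²⁷ × 0.34 / (16π × 5.67×10⁻⁸ × (252)⁴)] = 1.81×10¹¹ m = 1.21 AU.

d ≈ 1.21 AU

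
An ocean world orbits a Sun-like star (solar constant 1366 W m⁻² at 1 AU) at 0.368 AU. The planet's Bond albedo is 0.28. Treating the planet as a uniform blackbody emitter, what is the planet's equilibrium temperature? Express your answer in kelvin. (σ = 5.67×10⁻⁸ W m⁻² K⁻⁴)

T_eq ≈ 423 K

Flux at 0.368 AU: S = 1366/0.368² = 1.01×10⁴ W m⁻².
Energy balance: absorbed = emitted ⇒ πR²·S(1−A) = 4πR²·σT_eq⁴, so T_eq⁴ = S(1−A)/(4σ).
T_eq = [1.01×10⁴ × 0.72 / (4 × 5.67×10⁻⁸)]^(1/4) = (3.20×10¹⁰)^(1/4) = 423 K.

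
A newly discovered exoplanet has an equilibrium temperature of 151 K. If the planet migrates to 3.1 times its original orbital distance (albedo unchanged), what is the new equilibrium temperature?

T_eq ≈ 85.8 K

T_eq ∝ L^(1/4) · d^(−1/2).
T′ = 151 / 3.1^(1/2) = 85.8 K.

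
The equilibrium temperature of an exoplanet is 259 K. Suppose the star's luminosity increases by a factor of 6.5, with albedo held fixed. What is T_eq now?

T_eq ≈ 414 K

T_eq ∝ L^(1/4) · d^(−1/2).
T′ = 259 × 6.5^(1/4) = 414 K.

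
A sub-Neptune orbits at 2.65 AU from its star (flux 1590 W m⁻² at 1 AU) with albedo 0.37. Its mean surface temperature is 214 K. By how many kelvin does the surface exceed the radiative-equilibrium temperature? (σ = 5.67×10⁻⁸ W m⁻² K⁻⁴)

S = 1590/2.65² = 226.4 W m⁻².
T_eq = [S(1−A)/(4σ)]^(1/4) = [226.4×0.63/(4×5.67×10⁻⁸)]^(1/4) = 158.4 K.
ΔT = T_surf − T_eq = 214 − 158.4.

ΔT ≈ 55.6 K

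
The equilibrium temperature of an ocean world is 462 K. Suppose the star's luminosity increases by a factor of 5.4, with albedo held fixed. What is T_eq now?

T_eq ≈ 704 K

T_eq ∝ L^(1/4) · d^(−1/2).
T′ = 462 × 5.4^(1/4) = 704 K.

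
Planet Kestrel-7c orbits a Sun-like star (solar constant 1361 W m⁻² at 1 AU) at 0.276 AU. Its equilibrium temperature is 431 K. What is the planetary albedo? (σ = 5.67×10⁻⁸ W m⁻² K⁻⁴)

Flux at 0.276 AU: S = 1361/0.276² = 1.79×10⁴ W m⁻².
From T_eq⁴ = S(1−A)/(4σ): 1−A = 4σT_eq⁴/S.
1−A = 4 × 5.67×10⁻⁸ × (431)⁴ / 1.79×10⁴ = 0.438.

A ≈ 0.56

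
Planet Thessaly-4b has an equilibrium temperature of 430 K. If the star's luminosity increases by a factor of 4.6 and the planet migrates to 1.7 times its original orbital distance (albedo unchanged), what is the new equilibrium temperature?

T_eq ∝ L^(1/4) · d^(−1/2).
T′ = 430 × 4.6^(1/4) / 1.7^(1/2) = 483 K.

T_eq ≈ 483 K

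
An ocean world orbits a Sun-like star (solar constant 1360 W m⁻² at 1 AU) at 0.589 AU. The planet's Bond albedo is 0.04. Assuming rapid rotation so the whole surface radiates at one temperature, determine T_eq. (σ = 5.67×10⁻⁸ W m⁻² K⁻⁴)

Flux at 0.589 AU: S = 1360/0.589² = 3920 W m⁻².
Energy balance: absorbed = emitted ⇒ πR²·S(1−A) = 4πR²·σT_eq⁴, so T_eq⁴ = S(1−A)/(4σ).
T_eq = [3920 × 0.96 / (4 × 5.67×10⁻⁸)]^(1/4) = (1.66×10¹⁰)^(1/4) = 359 K.

T_eq ≈ 359 K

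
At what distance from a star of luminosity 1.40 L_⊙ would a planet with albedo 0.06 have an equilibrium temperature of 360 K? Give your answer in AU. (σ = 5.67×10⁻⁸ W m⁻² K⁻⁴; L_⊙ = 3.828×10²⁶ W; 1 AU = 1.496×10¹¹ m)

d ≈ 0.686 AU

L = 1.40 × 3.828×10²⁶ = 5.36×10²⁶ W.
From T_eq⁴ = L(1−A)/(16πσd²): d = √[L(1−A)/(16πσT_eq⁴)].
d = √[5.36×10²⁶ × 0.94 / (16π × 5.67×10⁻⁸ × (360)⁴)] = 1.03×10¹¹ m = 0.686 AU.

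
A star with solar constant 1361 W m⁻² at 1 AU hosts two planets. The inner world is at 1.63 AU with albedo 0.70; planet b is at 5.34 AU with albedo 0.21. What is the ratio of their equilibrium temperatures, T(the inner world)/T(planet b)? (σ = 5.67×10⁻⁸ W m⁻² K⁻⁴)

T₁/T₂ ≈ 1.421

T_eq = [S₀(1−A)/(4σd²)]^(1/4), so T ∝ (1−A)^(1/4) / √d.
T₁ = [1361×0.30/(4×5.67×10⁻⁸×1.63²)]^(1/4) = 161.34 K.
T₂ = [1361×0.79/(4×5.67×10⁻⁸×5.34²)]^(1/4) = 113.55 K.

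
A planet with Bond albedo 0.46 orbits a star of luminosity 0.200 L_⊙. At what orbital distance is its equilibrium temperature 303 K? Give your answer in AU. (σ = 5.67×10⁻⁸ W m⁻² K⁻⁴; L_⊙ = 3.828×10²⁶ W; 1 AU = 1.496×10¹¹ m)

L = 0.200 × 3.828×10²⁶ = 7.66×10²⁵ W.
From T_eq⁴ = L(1−A)/(16πσd²): d = √[L(1−A)/(16πσT_eq⁴)].
d = √[7.66×10²⁵ × 0.54 / (16π × 5.67×10⁻⁸ × (303)⁴)] = 4.15×10¹⁰ m = 0.277 AU.

d ≈ 0.277 AU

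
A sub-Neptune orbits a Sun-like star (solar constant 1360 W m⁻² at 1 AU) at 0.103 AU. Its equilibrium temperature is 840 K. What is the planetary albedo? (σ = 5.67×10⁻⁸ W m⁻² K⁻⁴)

A ≈ 0.12

Flux at 0.103 AU: S = 1360/0.103² = 1.28×10⁵ W m⁻².
From T_eq⁴ = S(1−A)/(4σ): 1−A = 4σT_eq⁴/S.
1−A = 4 × 5.67×10⁻⁸ × (840)⁴ / 1.28×10⁵ = 0.881.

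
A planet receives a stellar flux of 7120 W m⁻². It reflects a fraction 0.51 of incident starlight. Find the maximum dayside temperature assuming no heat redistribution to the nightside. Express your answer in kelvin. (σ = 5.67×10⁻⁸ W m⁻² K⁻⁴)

T_ss ≈ 498 K

With no redistribution each surface element balances locally: S(1−A) = σT⁴.
T = [7120 × 0.49 / 5.67×10⁻⁸]^(1/4) = (6.15×10¹⁰)^(1/4) = 498 K.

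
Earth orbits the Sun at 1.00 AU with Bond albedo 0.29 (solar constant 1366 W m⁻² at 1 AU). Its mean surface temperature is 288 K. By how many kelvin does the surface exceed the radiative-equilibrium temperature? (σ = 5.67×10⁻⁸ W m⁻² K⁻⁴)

ΔT ≈ 32.3 K

S = 1366/1.00² = 1366 W m⁻².
T_eq = [S(1−A)/(4σ)]^(1/4) = [1366×0.71/(4×5.67×10⁻⁸)]^(1/4) = 255.7 K.
ΔT = T_surf − T_eq = 288 − 255.7.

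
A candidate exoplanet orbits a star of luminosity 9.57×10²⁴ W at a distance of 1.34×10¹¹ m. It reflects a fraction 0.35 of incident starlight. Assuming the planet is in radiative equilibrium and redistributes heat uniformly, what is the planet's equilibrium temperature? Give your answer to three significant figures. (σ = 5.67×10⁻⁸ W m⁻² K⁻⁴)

Flux: S = L/(4πd²) = 9.57×10²⁴/(4π×(1.34×10¹¹)²) = 42.4 W m⁻².
Energy balance: absorbed = emitted ⇒ πR²·S(1−A) = 4πR²·σT_eq⁴, so T_eq⁴ = S(1−A)/(4σ).
T_eq = [42.4 × 0.65 / (4 × 5.67×10⁻⁸)]^(1/4) = (1.22×10⁸)^(1/4) = 105 K.

T_eq ≈ 105 K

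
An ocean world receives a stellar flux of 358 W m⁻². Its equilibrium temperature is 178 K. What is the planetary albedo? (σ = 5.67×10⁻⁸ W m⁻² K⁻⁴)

A ≈ 0.36

From T_eq⁴ = S(1−A)/(4σ): 1−A = 4σT_eq⁴/S.
1−A = 4 × 5.67×10⁻⁸ × (178)⁴ / 358 = 0.636.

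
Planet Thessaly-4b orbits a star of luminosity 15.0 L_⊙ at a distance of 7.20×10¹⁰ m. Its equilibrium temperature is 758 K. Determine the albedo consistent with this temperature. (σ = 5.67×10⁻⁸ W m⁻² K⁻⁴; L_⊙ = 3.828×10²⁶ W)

L = 15.0 × 3.828×10²⁶ = 5.74×10²⁷ W.
Flux: S = L/(4πd²) = 5.74×10²⁷/(4π×(7.20×10¹⁰)²) = 8.81×10⁴ W m⁻².
From T_eq⁴ = S(1−A)/(4σ): 1−A = 4σT_eq⁴/S.
1−A = 4 × 5.67×10⁻⁸ × (758)⁴ / 8.81×10⁴ = 0.849.

A ≈ 0.15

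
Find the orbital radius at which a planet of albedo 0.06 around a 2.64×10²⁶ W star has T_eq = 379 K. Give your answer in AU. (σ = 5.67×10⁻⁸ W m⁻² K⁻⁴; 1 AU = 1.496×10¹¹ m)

d ≈ 0.434 AU

From T_eq⁴ = L(1−A)/(16πσd²): d = √[L(1−A)/(16πσT_eq⁴)].
d = √[2.64×10²⁶ × 0.94 / (16π × 5.67×10⁻⁸ × (379)⁴)] = 6.50×10¹⁰ m = 0.434 AU.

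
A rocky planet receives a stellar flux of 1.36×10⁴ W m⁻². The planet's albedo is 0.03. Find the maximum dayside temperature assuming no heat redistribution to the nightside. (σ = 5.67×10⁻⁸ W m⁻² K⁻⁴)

With no redistribution each surface element balances locally: S(1−A) = σT⁴.
T = [1.36×10⁴ × 0.97 / 5.67×10⁻⁸]^(1/4) = (2.33×10¹¹)^(1/4) = 695 K.

T_ss ≈ 695 K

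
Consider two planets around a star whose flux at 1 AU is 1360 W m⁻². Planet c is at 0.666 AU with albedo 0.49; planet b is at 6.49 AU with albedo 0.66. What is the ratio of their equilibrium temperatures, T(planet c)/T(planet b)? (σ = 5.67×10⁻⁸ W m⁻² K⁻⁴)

T₁/T₂ ≈ 3.455

T_eq = [S₀(1−A)/(4σd²)]^(1/4), so T ∝ (1−A)^(1/4) / √d.
T₁ = [1360×0.51/(4×5.67×10⁻⁸×0.666²)]^(1/4) = 288.16 K.
T₂ = [1360×0.34/(4×5.67×10⁻⁸×6.49²)]^(1/4) = 83.41 K.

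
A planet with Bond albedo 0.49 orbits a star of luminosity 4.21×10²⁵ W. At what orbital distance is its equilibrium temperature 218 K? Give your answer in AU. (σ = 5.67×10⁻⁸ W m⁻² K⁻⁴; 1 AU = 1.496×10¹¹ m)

From T_eq⁴ = L(1−A)/(16πσd²): d = √[L(1−A)/(16πσT_eq⁴)].
d = √[4.21×10²⁵ × 0.51 / (16π × 5.67×10⁻⁸ × (218)⁴)] = 5.78×10¹⁰ m = 0.386 AU.

d ≈ 0.386 AU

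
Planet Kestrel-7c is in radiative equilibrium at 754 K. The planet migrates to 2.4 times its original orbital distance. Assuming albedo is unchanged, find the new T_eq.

T_eq ∝ L^(1/4) · d^(−1/2).
T′ = 754 / 2.4^(1/2) = 487 K.

T_eq ≈ 487 K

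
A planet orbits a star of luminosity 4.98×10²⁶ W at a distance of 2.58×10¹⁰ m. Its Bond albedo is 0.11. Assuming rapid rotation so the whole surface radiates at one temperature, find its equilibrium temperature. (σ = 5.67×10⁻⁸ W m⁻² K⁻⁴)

T_eq ≈ 695 K

Flux: S = L/(4πd²) = 4.98×10²⁶/(4π×(2.58×10¹⁰)²) = 5.95×10⁴ W m⁻².
Energy balance: absorbed = emitted ⇒ πR²·S(1−A) = 4πR²·σT_eq⁴, so T_eq⁴ = S(1−A)/(4σ).
T_eq = [5.95×10⁴ × 0.89 / (4 × 5.67×10⁻⁸)]^(1/4) = (2.34×10¹¹)^(1/4) = 695 K.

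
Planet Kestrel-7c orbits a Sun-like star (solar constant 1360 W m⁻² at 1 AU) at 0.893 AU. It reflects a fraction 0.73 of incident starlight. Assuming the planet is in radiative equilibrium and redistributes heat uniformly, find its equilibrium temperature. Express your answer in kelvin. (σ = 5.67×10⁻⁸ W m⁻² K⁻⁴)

T_eq ≈ 212 K

Flux at 0.893 AU: S = 1360/0.893² = 1710 W m⁻².
Energy balance: absorbed = emitted ⇒ πR²·S(1−A) = 4πR²·σT_eq⁴, so T_eq⁴ = S(1−A)/(4σ).
T_eq = [1710 × 0.27 / (4 × 5.67×10⁻⁸)]^(1/4) = (2.03×10⁹)^(1/4) = 212 K.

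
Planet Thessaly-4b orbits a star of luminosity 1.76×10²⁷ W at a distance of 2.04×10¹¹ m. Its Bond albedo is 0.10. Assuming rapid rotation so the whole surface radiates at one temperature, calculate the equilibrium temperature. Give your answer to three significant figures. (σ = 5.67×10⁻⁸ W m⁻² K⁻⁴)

Flux: S = L/(4πd²) = 1.76×10²⁷/(4π×(2.04×10¹¹)²) = 3370 W m⁻².
Energy balance: absorbed = emitted ⇒ πR²·S(1−A) = 4πR²·σT_eq⁴, so T_eq⁴ = S(1−A)/(4σ).
T_eq = [3370 × 0.90 / (4 × 5.67×10⁻⁸)]^(1/4) = (1.34×10¹⁰)^(1/4) = 340 K.

T_eq ≈ 340 K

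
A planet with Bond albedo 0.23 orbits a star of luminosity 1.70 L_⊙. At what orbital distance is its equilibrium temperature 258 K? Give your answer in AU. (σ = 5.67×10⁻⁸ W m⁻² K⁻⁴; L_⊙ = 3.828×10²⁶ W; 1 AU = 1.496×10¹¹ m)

L = 1.70 × 3.828×10²⁶ = 6.51×10²⁶ W.
From T_eq⁴ = L(1−A)/(16πσd²): d = √[L(1−A)/(16πσT_eq⁴)].
d = √[6.51×10²⁶ × 0.77 / (16π × 5.67×10⁻⁸ × (258)⁴)] = 1.99×10¹¹ m = 1.33 AU.

d ≈ 1.33 AU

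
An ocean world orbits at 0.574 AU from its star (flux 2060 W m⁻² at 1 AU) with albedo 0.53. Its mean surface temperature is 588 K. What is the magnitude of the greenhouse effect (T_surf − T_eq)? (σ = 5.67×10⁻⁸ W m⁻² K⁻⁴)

ΔT ≈ 250.6 K

S = 2060/0.574² = 6252 W m⁻².
T_eq = [S(1−A)/(4σ)]^(1/4) = [6252×0.47/(4×5.67×10⁻⁸)]^(1/4) = 337.4 K.
ΔT = T_surf − T_eq = 588 − 337.4.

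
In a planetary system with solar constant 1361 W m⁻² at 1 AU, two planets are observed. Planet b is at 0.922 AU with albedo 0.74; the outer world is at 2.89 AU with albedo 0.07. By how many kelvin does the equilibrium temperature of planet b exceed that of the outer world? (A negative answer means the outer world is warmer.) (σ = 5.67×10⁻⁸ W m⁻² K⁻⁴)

T_eq = [S₀(1−A)/(4σd²)]^(1/4), so T ∝ (1−A)^(1/4) / √d.
T₁ = [1361×0.26/(4×5.67×10⁻⁸×0.922²)]^(1/4) = 206.98 K.
T₂ = [1361×0.93/(4×5.67×10⁻⁸×2.89²)]^(1/4) = 160.78 K.

ΔT ≈ 46.2 K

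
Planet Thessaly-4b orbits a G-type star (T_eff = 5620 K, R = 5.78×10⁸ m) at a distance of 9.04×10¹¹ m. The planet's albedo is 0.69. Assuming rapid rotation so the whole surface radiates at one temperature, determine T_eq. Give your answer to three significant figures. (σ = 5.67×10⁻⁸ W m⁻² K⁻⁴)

T_eq ≈ 75.0 K

L = 4πR_⋆²σT_⋆⁴ = 4π(5.78×10⁸)² × 5.67×10⁻⁸ × (5620)⁴ = 2.37×10²⁶ W.
S = L/(4πd²) = 23.1 W m⁻².
Energy balance: absorbed = emitted ⇒ πR²·S(1−A) = 4πR²·σT_eq⁴, so T_eq⁴ = S(1−A)/(4σ).
T_eq = [23.1 × 0.31 / (4 × 5.67×10⁻⁸)]^(1/4) = (3.16×10⁷)^(1/4) = 75.0 K.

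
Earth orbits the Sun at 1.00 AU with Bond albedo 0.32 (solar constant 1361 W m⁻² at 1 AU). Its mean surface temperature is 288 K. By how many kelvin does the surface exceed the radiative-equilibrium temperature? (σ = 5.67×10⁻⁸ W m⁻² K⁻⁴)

ΔT ≈ 35.3 K

S = 1361/1.00² = 1361 W m⁻².
T_eq = [S(1−A)/(4σ)]^(1/4) = [1361×0.68/(4×5.67×10⁻⁸)]^(1/4) = 252.7 K.
ΔT = T_surf − T_eq = 288 − 252.7.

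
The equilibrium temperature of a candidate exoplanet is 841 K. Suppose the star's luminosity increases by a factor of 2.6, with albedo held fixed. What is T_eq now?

T_eq ∝ L^(1/4) · d^(−1/2).
T′ = 841 × 2.6^(1/4) = 1070 K.

T_eq ≈ 1070 K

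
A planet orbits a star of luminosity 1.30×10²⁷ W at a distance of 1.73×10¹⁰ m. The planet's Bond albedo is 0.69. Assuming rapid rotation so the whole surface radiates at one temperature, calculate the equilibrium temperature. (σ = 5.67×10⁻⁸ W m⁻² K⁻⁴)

T_eq ≈ 829 K

Flux: S = L/(4πd²) = 1.30×10²⁷/(4π×(1.73×10¹⁰)²) = 3.46×10⁵ W m⁻².
Energy balance: absorbed = emitted ⇒ πR²·S(1−A) = 4πR²·σT_eq⁴, so T_eq⁴ = S(1−A)/(4σ).
T_eq = [3.46×10⁵ × 0.31 / (4 × 5.67×10⁻⁸)]^(1/4) = (4.72×10¹¹)^(1/4) = 829 K.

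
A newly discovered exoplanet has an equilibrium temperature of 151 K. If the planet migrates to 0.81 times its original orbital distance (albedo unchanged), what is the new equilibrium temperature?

T_eq ≈ 168 K

T_eq ∝ L^(1/4) · d^(−1/2).
T′ = 151 / 0.81^(1/2) = 168 K.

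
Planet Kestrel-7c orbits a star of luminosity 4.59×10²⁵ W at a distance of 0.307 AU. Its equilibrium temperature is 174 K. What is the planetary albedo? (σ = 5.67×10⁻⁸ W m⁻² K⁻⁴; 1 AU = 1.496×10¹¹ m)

A ≈ 0.88

d = 0.307 AU = 4.59×10¹⁰ m.
Flux: S = L/(4πd²) = 4.59×10²⁵/(4π×(4.59×10¹⁰)²) = 1730 W m⁻².
From T_eq⁴ = S(1−A)/(4σ): 1−A = 4σT_eq⁴/S.
1−A = 4 × 5.67×10⁻⁸ × (174)⁴ / 1730 = 0.120.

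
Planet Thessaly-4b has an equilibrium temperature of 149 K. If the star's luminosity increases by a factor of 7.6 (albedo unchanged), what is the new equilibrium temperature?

T_eq ∝ L^(1/4) · d^(−1/2).
T′ = 149 × 7.6^(1/4) = 247 K.

T_eq ≈ 247 K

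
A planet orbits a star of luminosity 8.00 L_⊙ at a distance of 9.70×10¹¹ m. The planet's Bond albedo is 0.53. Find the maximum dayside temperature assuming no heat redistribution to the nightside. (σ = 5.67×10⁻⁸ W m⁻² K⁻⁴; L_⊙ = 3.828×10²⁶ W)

T_ss ≈ 215 K

L = 8.00 × 3.828×10²⁶ = 3.06×10²⁷ W.
Flux: S = L/(4πd²) = 3.06×10²⁷/(4π×(9.70×10¹¹)²) = 259 W m⁻².
With no redistribution each surface element balances locally: S(1−A) = σT⁴.
T = [259 × 0.47 / 5.67×10⁻⁸]^(1/4) = (2.15×10⁹)^(1/4) = 215 K.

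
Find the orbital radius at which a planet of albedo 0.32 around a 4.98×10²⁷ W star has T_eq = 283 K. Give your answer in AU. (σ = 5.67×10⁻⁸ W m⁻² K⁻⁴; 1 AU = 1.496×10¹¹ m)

d ≈ 2.88 AU

From T_eq⁴ = L(1−A)/(16πσd²): d = √[L(1−A)/(16πσT_eq⁴)].
d = √[4.98×10²⁷ × 0.68 / (16π × 5.67×10⁻⁸ × (283)⁴)] = 4.30×10¹¹ m = 2.88 AU.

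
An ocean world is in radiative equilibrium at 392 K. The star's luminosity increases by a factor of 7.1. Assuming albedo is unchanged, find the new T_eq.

T_eq ≈ 640 K

T_eq ∝ L^(1/4) · d^(−1/2).
T′ = 392 × 7.1^(1/4) = 640 K.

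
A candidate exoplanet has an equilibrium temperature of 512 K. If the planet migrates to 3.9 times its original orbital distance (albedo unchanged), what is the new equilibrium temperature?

T_eq ∝ L^(1/4) · d^(−1/2).
T′ = 512 / 3.9^(1/2) = 259 K.

T_eq ≈ 259 K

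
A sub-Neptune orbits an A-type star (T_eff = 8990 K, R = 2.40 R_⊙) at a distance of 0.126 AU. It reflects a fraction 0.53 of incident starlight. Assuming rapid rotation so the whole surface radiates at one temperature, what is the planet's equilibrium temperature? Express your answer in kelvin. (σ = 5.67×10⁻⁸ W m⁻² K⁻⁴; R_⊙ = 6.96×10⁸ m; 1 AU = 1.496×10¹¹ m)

T_eq ≈ 1570 K

R_⋆ = 2.40 × 6.96×10⁸ = 1.67×10⁹ m.
d = 0.126 AU = 1.88×10¹⁰ m.
L = 4πR_⋆²σT_⋆⁴ = 4π(1.67×10⁹)² × 5.67×10⁻⁸ × (8990)⁴ = 1.30×10²⁸ W.
S = L/(4πd²) = 2.91×10⁶ W m⁻².
Energy balance: absorbed = emitted ⇒ πR²·S(1−A) = 4πR²·σT_eq⁴, so T_eq⁴ = S(1−A)/(4σ).
T_eq = [2.91×10⁶ × 0.47 / (4 × 5.67×10⁻⁸)]^(1/4) = (6.03×10¹²)^(1/4) = 1570 K.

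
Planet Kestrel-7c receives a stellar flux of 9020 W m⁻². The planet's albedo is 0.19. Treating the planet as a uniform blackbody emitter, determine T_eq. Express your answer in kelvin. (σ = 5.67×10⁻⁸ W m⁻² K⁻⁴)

T_eq ≈ 424 K

Energy balance: absorbed = emitted ⇒ πR²·S(1−A) = 4πR²·σT_eq⁴, so T_eq⁴ = S(1−A)/(4σ).
T_eq = [9020 × 0.81 / (4 × 5.67×10⁻⁸)]^(1/4) = (3.22×10¹⁰)^(1/4) = 424 K.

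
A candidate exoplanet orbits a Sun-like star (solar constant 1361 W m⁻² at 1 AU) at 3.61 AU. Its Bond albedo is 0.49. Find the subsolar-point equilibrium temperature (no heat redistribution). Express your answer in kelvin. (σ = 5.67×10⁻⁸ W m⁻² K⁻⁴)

T_ss ≈ 175 K

Flux at 3.61 AU: S = 1361/3.61² = 104 W m⁻².
At the subsolar point the surface absorbs S(1−A) and emits σT⁴ per unit area — no factor of 4, since only the local patch is in balance.
T = [104 × 0.51 / 5.67×10⁻⁸]^(1/4) = (9.39×10⁸)^(1/4) = 175 K.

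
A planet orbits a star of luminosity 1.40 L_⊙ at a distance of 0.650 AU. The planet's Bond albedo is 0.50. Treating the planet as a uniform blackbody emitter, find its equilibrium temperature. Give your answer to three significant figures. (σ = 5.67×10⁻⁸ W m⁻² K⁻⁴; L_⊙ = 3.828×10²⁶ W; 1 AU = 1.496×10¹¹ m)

T_eq ≈ 316 K

d = 0.650 AU = 9.72×10¹⁰ m.
L = 1.40 × 3.828×10²⁶ = 5.36×10²⁶ W.
Flux: S = L/(4πd²) = 5.36×10²⁶/(4π×(9.72×10¹⁰)²) = 4510 W m⁻².
Energy balance: absorbed = emitted ⇒ πR²·S(1−A) = 4πR²·σT_eq⁴, so T_eq⁴ = S(1−A)/(4σ).
T_eq = [4510 × 0.50 / (4 × 5.67×10⁻⁸)]^(1/4) = (9.94×10⁹)^(1/4) = 316 K.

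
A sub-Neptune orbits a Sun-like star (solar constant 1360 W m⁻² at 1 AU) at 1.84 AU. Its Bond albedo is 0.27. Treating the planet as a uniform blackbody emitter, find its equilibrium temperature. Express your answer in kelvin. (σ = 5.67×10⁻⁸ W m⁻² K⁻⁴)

T_eq ≈ 190 K

Flux at 1.84 AU: S = 1360/1.84² = 402 W m⁻².
Energy balance: absorbed = emitted ⇒ πR²·S(1−A) = 4πR²·σT_eq⁴, so T_eq⁴ = S(1−A)/(4σ).
T_eq = [402 × 0.73 / (4 × 5.67×10⁻⁸)]^(1/4) = (1.29×10⁹)^(1/4) = 190 K.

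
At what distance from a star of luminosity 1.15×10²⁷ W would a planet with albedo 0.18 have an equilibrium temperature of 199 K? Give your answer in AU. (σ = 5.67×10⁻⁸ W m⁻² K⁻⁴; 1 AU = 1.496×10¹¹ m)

From T_eq⁴ = L(1−A)/(16πσd²): d = √[L(1−A)/(16πσT_eq⁴)].
d = √[1.15×10²⁷ × 0.82 / (16π × 5.67×10⁻⁸ × (199)⁴)] = 4.59×10¹¹ m = 3.07 AU.

d ≈ 3.07 AU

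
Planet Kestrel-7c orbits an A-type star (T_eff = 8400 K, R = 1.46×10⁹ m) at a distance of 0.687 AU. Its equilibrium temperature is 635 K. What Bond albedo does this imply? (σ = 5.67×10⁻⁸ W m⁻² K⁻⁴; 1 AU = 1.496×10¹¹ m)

A ≈ 0.35

d = 0.687 AU = 1.03×10¹¹ m.
L = 4πR_⋆²σT_⋆⁴ = 4π(1.46×10⁹)² × 5.67×10⁻⁸ × (8400)⁴ = 7.56×10²⁷ W.
S = L/(4πd²) = 5.70×10⁴ W m⁻².
From T_eq⁴ = S(1−A)/(4σ): 1−A = 4σT_eq⁴/S.
1−A = 4 × 5.67×10⁻⁸ × (635)⁴ / 5.70×10⁴ = 0.647.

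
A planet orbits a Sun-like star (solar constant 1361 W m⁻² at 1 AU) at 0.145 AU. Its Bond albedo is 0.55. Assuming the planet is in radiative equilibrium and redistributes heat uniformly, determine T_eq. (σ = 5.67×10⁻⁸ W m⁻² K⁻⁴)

Flux at 0.145 AU: S = 1361/0.145² = 6.47×10⁴ W m⁻².
Energy balance: absorbed = emitted ⇒ πR²·S(1−A) = 4πR²·σT_eq⁴, so T_eq⁴ = S(1−A)/(4σ).
T_eq = [6.47×10⁴ × 0.45 / (4 × 5.67×10⁻⁸)]^(1/4) = (1.28×10¹¹)^(1/4) = 599 K.

T_eq ≈ 599 K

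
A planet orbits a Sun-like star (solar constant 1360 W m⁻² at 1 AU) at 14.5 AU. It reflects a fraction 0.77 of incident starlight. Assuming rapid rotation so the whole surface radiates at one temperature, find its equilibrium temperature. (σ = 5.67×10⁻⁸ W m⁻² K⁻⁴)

T_eq ≈ 50.6 K

Flux at 14.5 AU: S = 1360/14.5² = 6.47 W m⁻².
Energy balance: absorbed = emitted ⇒ πR²·S(1−A) = 4πR²·σT_eq⁴, so T_eq⁴ = S(1−A)/(4σ).
T_eq = [6.47 × 0.23 / (4 × 5.67×10⁻⁸)]^(1/4) = (6.56×10⁶)^(1/4) = 50.6 K.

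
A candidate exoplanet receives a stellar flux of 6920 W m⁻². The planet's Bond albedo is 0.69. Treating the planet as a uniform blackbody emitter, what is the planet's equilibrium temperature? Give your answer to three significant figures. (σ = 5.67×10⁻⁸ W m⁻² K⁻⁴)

Energy balance: absorbed = emitted ⇒ πR²·S(1−A) = 4πR²·σT_eq⁴, so T_eq⁴ = S(1−A)/(4σ).
T_eq = [6920 × 0.31 / (4 × 5.67×10⁻⁸)]^(1/4) = (9.46×10⁹)^(1/4) = 312 K.

T_eq ≈ 312 K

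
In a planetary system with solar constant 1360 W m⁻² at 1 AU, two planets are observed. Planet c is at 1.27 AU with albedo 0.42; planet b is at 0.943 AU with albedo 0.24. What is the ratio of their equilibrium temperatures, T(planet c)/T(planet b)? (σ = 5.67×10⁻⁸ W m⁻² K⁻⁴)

T₁/T₂ ≈ 0.805

T_eq = [S₀(1−A)/(4σd²)]^(1/4), so T ∝ (1−A)^(1/4) / √d.
T₁ = [1360×0.58/(4×5.67×10⁻⁸×1.27²)]^(1/4) = 215.49 K.
T₂ = [1360×0.76/(4×5.67×10⁻⁸×0.943²)]^(1/4) = 267.56 K.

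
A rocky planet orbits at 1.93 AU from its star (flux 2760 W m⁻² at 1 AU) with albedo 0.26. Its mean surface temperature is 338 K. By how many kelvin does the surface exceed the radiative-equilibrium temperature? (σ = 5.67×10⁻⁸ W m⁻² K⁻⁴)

ΔT ≈ 116.3 K

S = 2760/1.93² = 741.0 W m⁻².
T_eq = [S(1−A)/(4σ)]^(1/4) = [741.0×0.74/(4×5.67×10⁻⁸)]^(1/4) = 221.7 K.
ΔT = T_surf − T_eq = 338 − 221.7.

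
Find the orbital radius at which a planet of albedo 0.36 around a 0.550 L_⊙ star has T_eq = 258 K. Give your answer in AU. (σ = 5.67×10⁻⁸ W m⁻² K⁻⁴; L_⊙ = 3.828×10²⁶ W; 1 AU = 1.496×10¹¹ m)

L = 0.550 × 3.828×10²⁶ = 2.11×10²⁶ W.
From T_eq⁴ = L(1−A)/(16πσd²): d = √[L(1−A)/(16πσT_eq⁴)].
d = √[2.11×10²⁶ × 0.64 / (16π × 5.67×10⁻⁸ × (258)⁴)] = 1.03×10¹¹ m = 0.690 AU.

d ≈ 0.690 AU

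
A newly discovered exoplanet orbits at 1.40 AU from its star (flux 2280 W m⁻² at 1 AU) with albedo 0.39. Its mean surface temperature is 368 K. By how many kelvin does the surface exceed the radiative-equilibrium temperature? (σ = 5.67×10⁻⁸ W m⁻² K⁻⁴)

ΔT ≈ 131.5 K

S = 2280/1.40² = 1163 W m⁻².
T_eq = [S(1−A)/(4σ)]^(1/4) = [1163×0.61/(4×5.67×10⁻⁸)]^(1/4) = 236.5 K.
ΔT = T_surf − T_eq = 368 − 236.5.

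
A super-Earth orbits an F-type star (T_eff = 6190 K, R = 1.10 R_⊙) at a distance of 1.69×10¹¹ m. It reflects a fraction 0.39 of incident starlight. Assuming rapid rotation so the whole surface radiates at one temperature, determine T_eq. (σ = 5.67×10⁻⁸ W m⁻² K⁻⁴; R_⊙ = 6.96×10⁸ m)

T_eq ≈ 260 K

R_⋆ = 1.10 × 6.96×10⁸ = 7.66×10⁸ m.
L = 4πR_⋆²σT_⋆⁴ = 4π(7.66×10⁸)² × 5.67×10⁻⁸ × (6190)⁴ = 6.13×10²⁶ W.
S = L/(4πd²) = 1710 W m⁻².
Energy balance: absorbed = emitted ⇒ πR²·S(1−A) = 4πR²·σT_eq⁴, so T_eq⁴ = S(1−A)/(4σ).
T_eq = [1710 × 0.61 / (4 × 5.67×10⁻⁸)]^(1/4) = (4.59×10⁹)^(1/4) = 260 K.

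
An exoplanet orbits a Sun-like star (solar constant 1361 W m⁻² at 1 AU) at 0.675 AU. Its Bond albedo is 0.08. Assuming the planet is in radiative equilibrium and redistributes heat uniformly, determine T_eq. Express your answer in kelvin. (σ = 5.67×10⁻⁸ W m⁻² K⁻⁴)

T_eq ≈ 332 K

Flux at 0.675 AU: S = 1361/0.675² = 2990 W m⁻².
Energy balance: absorbed = emitted ⇒ πR²·S(1−A) = 4πR²·σT_eq⁴, so T_eq⁴ = S(1−A)/(4σ).
T_eq = [2990 × 0.92 / (4 × 5.67×10⁻⁸)]^(1/4) = (1.21×10¹⁰)^(1/4) = 332 K.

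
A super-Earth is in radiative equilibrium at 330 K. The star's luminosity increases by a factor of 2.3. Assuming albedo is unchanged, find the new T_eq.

T_eq ∝ L^(1/4) · d^(−1/2).
T′ = 330 × 2.3^(1/4) = 406 K.

T_eq ≈ 406 K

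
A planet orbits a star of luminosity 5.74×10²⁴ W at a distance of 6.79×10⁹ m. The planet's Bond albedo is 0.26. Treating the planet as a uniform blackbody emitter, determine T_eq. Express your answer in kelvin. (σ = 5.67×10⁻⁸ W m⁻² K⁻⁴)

Flux: S = L/(4πd²) = 5.74×10²⁴/(4π×(6.79×10⁹)²) = 9910 W m⁻².
Energy balance: absorbed = emitted ⇒ πR²·S(1−A) = 4πR²·σT_eq⁴, so T_eq⁴ = S(1−A)/(4σ).
T_eq = [9910 × 0.74 / (4 × 5.67×10⁻⁸)]^(1/4) = (3.23×10¹⁰)^(1/4) = 424 K.

T_eq ≈ 424 K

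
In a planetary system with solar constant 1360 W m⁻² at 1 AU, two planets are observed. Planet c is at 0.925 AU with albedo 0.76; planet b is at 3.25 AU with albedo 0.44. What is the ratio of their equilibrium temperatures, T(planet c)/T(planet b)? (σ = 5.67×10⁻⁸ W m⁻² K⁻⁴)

T₁/T₂ ≈ 1.517

T_eq = [S₀(1−A)/(4σd²)]^(1/4), so T ∝ (1−A)^(1/4) / √d.
T₁ = [1360×0.24/(4×5.67×10⁻⁸×0.925²)]^(1/4) = 202.51 K.
T₂ = [1360×0.56/(4×5.67×10⁻⁸×3.25²)]^(1/4) = 133.53 K.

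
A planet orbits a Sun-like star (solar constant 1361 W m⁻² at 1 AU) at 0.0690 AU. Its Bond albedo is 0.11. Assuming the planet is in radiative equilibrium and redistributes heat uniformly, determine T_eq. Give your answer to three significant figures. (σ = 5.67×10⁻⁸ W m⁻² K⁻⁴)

T_eq ≈ 1030 K

Flux at 0.0690 AU: S = 1361/0.0690² = 2.86×10⁵ W m⁻².
Energy balance: absorbed = emitted ⇒ πR²·S(1−A) = 4πR²·σT_eq⁴, so T_eq⁴ = S(1−A)/(4σ).
T_eq = [2.86×10⁵ × 0.89 / (4 × 5.67×10⁻⁸)]^(1/4) = (1.12×10¹²)^(1/4) = 1030 K.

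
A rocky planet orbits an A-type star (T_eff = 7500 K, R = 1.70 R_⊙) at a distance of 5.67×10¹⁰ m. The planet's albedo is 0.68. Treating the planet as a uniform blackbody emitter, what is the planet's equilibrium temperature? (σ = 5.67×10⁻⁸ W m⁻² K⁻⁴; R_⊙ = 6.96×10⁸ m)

R_⋆ = 1.70 × 6.96×10⁸ = 1.18×10⁹ m.
L = 4πR_⋆²σT_⋆⁴ = 4π(1.18×10⁹)² × 5.67×10⁻⁸ × (7500)⁴ = 3.16×10²⁷ W.
S = L/(4πd²) = 7.81×10⁴ W m⁻².
Energy balance: absorbed = emitted ⇒ πR²·S(1−A) = 4πR²·σT_eq⁴, so T_eq⁴ = S(1−A)/(4σ).
T_eq = [7.81×10⁴ × 0.32 / (4 × 5.67×10⁻⁸)]^(1/4) = (1.10×10¹¹)^(1/4) = 576 K.

T_eq ≈ 576 K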